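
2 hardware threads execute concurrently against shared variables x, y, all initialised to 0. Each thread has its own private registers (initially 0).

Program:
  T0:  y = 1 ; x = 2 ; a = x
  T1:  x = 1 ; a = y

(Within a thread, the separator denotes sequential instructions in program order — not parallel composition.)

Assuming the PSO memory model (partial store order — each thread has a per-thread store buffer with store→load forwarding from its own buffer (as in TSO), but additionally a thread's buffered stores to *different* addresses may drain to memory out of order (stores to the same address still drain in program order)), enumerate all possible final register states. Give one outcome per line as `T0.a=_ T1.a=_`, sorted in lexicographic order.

T0.a=1 T1.a=0
T0.a=1 T1.a=1
T0.a=2 T1.a=0
T0.a=2 T1.a=1

outcome vector order: (T0.a,T1.a)
|PSO outcomes| = 4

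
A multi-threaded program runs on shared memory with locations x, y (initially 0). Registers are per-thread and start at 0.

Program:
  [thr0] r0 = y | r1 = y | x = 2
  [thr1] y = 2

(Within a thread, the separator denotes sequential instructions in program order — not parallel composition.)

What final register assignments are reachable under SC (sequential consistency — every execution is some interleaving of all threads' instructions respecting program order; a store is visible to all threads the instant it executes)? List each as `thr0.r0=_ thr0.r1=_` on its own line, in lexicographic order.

thr0.r0=0 thr0.r1=0
thr0.r0=0 thr0.r1=2
thr0.r0=2 thr0.r1=2

outcome vector order: (thr0.r0,thr0.r1)
|SC outcomes| = 3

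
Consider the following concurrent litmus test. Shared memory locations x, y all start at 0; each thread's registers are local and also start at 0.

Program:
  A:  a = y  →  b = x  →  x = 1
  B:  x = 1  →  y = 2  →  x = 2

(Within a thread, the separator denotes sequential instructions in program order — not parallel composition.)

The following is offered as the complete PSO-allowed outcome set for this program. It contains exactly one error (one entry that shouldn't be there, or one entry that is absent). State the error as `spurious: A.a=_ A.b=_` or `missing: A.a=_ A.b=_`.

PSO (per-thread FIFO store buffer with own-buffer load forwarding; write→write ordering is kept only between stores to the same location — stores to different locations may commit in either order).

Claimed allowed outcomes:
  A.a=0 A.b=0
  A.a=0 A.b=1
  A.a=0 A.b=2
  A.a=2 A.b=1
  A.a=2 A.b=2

outcome vector order: (A.a,A.b)
PSO: 6 outcomes — {00, 01, 02, 20, 21, 22}
PSO∖claimed = {20}

missing: A.a=2 A.b=0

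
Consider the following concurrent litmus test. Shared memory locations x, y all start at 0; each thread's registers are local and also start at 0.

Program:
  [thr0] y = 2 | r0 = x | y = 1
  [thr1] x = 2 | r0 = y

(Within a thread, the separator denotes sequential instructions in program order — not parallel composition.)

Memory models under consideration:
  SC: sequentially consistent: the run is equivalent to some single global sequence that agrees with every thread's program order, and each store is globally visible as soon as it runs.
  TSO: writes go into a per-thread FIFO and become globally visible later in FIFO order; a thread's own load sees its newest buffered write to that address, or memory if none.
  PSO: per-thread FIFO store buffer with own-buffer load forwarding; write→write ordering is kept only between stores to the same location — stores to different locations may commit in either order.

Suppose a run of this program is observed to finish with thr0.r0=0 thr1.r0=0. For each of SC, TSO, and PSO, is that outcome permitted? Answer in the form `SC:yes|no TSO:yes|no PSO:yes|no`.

outcome vector order: (thr0.r0,thr1.r0)
SC (5): (0,1) (0,2) (2,0) (2,1) (2,2)
TSO (6): (0,0) (0,1) (0,2) (2,0) (2,1) (2,2)
PSO (6): (0,0) (0,1) (0,2) (2,0) (2,1) (2,2)
target (0,0) ∈ {TSO,PSO}

SC:no TSO:yes PSO:yes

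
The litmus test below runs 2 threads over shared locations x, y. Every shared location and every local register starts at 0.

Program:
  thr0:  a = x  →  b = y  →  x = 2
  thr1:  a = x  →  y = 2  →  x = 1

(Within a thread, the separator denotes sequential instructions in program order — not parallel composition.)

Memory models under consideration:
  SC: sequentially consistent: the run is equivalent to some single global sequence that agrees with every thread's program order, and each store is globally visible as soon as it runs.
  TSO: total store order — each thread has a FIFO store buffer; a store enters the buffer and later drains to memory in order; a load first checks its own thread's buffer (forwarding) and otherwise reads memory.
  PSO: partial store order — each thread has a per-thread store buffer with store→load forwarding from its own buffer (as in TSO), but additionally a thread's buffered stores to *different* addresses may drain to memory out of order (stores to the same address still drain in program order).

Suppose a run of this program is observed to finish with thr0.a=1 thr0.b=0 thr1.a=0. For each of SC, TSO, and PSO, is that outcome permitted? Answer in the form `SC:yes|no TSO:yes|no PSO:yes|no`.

outcome vector order: (thr0.a,thr0.b,thr1.a)
under SC → (0,0,0), (0,0,2), (0,2,0), (1,2,0)
under TSO → (0,0,0), (0,0,2), (0,2,0), (1,2,0)
under PSO → (0,0,0), (0,0,2), (0,2,0), (1,0,0), (1,2,0)
target (1,0,0) ∈ {PSO}

SC:no TSO:no PSO:yes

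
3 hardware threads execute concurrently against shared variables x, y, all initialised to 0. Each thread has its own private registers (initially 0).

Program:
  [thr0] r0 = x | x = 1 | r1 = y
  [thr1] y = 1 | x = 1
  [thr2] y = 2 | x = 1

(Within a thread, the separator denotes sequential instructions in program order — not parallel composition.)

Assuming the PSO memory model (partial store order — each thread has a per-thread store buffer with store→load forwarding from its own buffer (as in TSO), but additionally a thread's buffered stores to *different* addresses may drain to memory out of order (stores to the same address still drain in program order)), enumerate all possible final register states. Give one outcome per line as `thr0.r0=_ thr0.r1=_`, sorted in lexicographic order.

thr0.r0=0 thr0.r1=0
thr0.r0=0 thr0.r1=1
thr0.r0=0 thr0.r1=2
thr0.r0=1 thr0.r1=0
thr0.r0=1 thr0.r1=1
thr0.r0=1 thr0.r1=2

outcome vector order: (thr0.r0,thr0.r1)
|PSO outcomes| = 6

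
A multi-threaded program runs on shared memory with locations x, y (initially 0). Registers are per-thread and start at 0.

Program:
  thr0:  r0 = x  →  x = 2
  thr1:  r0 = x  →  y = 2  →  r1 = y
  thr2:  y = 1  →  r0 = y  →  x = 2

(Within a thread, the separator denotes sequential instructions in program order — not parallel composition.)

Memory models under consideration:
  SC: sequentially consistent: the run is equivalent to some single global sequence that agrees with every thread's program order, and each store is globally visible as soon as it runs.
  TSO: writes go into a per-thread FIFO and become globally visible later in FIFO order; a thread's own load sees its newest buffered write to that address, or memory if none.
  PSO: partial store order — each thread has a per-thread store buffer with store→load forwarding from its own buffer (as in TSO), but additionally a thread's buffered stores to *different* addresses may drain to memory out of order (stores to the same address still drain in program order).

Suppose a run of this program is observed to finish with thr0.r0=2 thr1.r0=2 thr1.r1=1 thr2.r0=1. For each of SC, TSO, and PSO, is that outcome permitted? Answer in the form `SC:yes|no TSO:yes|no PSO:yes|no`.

SC:no TSO:no PSO:yes

outcome vector order: (thr0.r0,thr1.r0,thr1.r1,thr2.r0)
SC (10): 0011 0021 0022 0211 0221 0222 2011 2021 2022 2221
TSO (10): 0011 0021 0022 0211 0221 0222 2011 2021 2022 2221
PSO (11): 0011 0021 0022 0211 0221 0222 2011 2021 2022 2211 2221
target 2211 ∈ {PSO}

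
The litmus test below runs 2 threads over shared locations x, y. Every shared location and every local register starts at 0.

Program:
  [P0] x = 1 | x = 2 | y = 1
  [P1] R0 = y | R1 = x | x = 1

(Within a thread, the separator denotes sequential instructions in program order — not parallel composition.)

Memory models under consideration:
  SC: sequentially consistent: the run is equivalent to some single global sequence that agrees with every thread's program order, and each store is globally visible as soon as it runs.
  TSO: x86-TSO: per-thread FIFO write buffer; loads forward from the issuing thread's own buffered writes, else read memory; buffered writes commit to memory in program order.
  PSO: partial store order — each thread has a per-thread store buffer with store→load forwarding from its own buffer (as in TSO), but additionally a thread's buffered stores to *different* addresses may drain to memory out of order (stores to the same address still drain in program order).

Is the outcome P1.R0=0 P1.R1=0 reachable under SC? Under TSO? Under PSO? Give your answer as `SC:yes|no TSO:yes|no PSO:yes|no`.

SC:yes TSO:yes PSO:yes

outcome vector order: (P1.R0,P1.R1)
SC: 4 outcomes — {(0,0); (0,1); (0,2); (1,2)}
TSO: 4 outcomes — {(0,0); (0,1); (0,2); (1,2)}
PSO: 6 outcomes — {(0,0); (0,1); (0,2); (1,0); (1,1); (1,2)}
target (0,0) ∈ {SC,TSO,PSO}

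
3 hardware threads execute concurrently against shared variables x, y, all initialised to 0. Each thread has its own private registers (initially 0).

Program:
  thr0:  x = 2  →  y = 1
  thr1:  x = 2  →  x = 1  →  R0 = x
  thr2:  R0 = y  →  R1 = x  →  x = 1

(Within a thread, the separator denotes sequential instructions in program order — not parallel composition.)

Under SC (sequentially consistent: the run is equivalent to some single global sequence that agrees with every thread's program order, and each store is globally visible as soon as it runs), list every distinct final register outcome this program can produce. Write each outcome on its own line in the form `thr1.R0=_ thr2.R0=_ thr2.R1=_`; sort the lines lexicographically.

outcome vector order: (thr1.R0,thr2.R0,thr2.R1)
|SC outcomes| = 9

thr1.R0=1 thr2.R0=0 thr2.R1=0
thr1.R0=1 thr2.R0=0 thr2.R1=1
thr1.R0=1 thr2.R0=0 thr2.R1=2
thr1.R0=1 thr2.R0=1 thr2.R1=1
thr1.R0=1 thr2.R0=1 thr2.R1=2
thr1.R0=2 thr2.R0=0 thr2.R1=0
thr1.R0=2 thr2.R0=0 thr2.R1=1
thr1.R0=2 thr2.R0=0 thr2.R1=2
thr1.R0=2 thr2.R0=1 thr2.R1=2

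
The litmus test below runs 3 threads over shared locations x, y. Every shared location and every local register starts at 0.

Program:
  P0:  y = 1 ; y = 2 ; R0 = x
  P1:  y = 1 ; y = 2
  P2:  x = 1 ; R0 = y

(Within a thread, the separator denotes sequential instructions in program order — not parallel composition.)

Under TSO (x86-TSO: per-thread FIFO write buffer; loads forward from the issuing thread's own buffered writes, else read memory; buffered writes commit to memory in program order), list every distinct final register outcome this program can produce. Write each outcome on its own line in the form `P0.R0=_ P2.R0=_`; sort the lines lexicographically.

P0.R0=0 P2.R0=0
P0.R0=0 P2.R0=1
P0.R0=0 P2.R0=2
P0.R0=1 P2.R0=0
P0.R0=1 P2.R0=1
P0.R0=1 P2.R0=2

outcome vector order: (P0.R0,P2.R0)
|TSO outcomes| = 6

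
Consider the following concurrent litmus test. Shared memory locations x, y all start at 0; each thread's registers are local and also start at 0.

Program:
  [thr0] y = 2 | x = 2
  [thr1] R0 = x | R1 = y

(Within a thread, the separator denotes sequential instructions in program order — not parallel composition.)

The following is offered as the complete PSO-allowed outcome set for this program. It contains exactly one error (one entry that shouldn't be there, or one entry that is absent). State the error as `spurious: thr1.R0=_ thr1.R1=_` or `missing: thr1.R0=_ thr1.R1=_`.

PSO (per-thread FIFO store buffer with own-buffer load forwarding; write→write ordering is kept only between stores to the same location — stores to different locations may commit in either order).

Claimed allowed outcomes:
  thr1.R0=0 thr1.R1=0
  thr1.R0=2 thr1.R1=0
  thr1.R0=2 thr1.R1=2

outcome vector order: (thr1.R0,thr1.R1)
[PSO] allowed = {<0 0> <0 2> <2 0> <2 2>}
PSO∖claimed = {<0 2>}

missing: thr1.R0=0 thr1.R1=2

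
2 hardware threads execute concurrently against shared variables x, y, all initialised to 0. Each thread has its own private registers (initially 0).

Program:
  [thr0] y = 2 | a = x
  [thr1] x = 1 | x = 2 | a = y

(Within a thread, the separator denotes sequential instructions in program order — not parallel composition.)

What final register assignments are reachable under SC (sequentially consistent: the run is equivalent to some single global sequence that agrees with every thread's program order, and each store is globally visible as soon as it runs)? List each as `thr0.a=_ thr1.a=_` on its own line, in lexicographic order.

outcome vector order: (thr0.a,thr1.a)
|SC outcomes| = 4

thr0.a=0 thr1.a=2
thr0.a=1 thr1.a=2
thr0.a=2 thr1.a=0
thr0.a=2 thr1.a=2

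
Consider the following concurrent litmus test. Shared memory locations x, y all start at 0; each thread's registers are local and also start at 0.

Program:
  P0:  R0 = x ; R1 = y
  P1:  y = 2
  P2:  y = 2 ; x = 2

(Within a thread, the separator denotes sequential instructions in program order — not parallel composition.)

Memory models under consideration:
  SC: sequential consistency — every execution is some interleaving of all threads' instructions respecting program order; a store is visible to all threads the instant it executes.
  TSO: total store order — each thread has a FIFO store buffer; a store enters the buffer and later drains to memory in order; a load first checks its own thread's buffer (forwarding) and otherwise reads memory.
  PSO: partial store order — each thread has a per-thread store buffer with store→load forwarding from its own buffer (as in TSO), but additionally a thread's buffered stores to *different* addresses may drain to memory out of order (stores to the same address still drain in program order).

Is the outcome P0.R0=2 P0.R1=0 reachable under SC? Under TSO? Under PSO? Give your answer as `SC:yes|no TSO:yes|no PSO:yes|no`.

SC:no TSO:no PSO:yes

outcome vector order: (P0.R0,P0.R1)
SC (3): 0/0 0/2 2/2
TSO (3): 0/0 0/2 2/2
PSO (4): 0/0 0/2 2/0 2/2
target 2/0 ∈ {PSO}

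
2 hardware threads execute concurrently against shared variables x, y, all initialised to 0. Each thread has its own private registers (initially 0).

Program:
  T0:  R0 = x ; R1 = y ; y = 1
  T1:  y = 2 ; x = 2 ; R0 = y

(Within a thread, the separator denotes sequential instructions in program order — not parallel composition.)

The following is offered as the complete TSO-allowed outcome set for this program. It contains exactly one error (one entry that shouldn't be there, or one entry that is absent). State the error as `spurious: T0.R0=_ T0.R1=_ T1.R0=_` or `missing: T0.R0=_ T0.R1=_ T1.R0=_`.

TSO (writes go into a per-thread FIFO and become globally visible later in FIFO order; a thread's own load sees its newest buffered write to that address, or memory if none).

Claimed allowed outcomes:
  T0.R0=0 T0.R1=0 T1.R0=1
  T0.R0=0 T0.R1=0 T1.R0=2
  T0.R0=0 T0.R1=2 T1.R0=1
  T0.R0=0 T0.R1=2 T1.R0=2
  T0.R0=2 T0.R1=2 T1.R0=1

missing: T0.R0=2 T0.R1=2 T1.R0=2

outcome vector order: (T0.R0,T0.R1,T1.R0)
[TSO] allowed = {001; 002; 021; 022; 221; 222}
TSO∖claimed = {222}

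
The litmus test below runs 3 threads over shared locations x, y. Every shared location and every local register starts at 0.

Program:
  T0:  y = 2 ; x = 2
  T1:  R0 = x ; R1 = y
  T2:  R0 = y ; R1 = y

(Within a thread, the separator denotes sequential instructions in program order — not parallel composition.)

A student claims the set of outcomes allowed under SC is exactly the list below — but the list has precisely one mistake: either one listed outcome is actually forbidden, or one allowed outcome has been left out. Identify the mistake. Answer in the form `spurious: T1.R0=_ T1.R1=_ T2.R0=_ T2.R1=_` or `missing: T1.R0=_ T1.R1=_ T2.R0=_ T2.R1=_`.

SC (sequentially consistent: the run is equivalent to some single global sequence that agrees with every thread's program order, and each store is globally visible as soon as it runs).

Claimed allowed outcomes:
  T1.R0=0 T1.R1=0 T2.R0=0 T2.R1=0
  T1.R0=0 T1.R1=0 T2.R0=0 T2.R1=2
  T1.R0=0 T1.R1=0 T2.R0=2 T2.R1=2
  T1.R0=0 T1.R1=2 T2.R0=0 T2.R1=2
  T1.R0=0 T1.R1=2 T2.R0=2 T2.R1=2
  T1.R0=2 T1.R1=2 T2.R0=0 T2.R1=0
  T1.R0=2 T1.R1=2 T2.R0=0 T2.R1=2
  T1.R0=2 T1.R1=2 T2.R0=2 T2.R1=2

outcome vector order: (T1.R0,T1.R1,T2.R0,T2.R1)
SC: 9 outcomes — {0000; 0002; 0022; 0200; 0202; 0222; 2200; 2202; 2222}
SC∖claimed = {0200}

missing: T1.R0=0 T1.R1=2 T2.R0=0 T2.R1=0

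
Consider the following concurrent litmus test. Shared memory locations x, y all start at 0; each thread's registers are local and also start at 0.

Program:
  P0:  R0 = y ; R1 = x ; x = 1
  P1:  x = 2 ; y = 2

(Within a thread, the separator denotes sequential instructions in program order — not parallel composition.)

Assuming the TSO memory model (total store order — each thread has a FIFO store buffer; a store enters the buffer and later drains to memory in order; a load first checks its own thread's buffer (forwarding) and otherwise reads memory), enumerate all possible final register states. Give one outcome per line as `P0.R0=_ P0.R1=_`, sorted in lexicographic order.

outcome vector order: (P0.R0,P0.R1)
|TSO outcomes| = 3

P0.R0=0 P0.R1=0
P0.R0=0 P0.R1=2
P0.R0=2 P0.R1=2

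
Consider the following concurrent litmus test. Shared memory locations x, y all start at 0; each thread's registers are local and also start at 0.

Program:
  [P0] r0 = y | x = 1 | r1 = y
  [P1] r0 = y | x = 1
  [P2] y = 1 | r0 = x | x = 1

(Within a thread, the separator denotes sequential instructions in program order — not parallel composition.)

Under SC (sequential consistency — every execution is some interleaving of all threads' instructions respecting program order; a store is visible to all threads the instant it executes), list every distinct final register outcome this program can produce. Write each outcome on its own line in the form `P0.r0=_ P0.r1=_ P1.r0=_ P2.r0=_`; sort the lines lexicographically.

P0.r0=0 P0.r1=0 P1.r0=0 P2.r0=1
P0.r0=0 P0.r1=0 P1.r0=1 P2.r0=1
P0.r0=0 P0.r1=1 P1.r0=0 P2.r0=0
P0.r0=0 P0.r1=1 P1.r0=0 P2.r0=1
P0.r0=0 P0.r1=1 P1.r0=1 P2.r0=0
P0.r0=0 P0.r1=1 P1.r0=1 P2.r0=1
P0.r0=1 P0.r1=1 P1.r0=0 P2.r0=0
P0.r0=1 P0.r1=1 P1.r0=0 P2.r0=1
P0.r0=1 P0.r1=1 P1.r0=1 P2.r0=0
P0.r0=1 P0.r1=1 P1.r0=1 P2.r0=1

outcome vector order: (P0.r0,P0.r1,P1.r0,P2.r0)
|SC outcomes| = 10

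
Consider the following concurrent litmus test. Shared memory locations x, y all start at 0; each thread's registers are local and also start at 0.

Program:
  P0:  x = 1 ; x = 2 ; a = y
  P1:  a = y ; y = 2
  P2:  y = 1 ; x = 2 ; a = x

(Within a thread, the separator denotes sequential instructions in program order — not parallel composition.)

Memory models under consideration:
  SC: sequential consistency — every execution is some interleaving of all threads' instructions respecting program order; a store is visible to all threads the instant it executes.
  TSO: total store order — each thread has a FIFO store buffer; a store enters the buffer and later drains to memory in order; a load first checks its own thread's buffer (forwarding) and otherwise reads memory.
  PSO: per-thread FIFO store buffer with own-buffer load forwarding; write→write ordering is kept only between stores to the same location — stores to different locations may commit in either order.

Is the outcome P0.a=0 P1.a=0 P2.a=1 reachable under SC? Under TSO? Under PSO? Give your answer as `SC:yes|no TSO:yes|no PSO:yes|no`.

outcome vector order: (P0.a,P1.a,P2.a)
[SC] allowed = {(0,0,2); (0,1,2); (1,0,1); (1,0,2); (1,1,1); (1,1,2); (2,0,1); (2,0,2); (2,1,1); (2,1,2)}
[TSO] allowed = {(0,0,1); (0,0,2); (0,1,1); (0,1,2); (1,0,1); (1,0,2); (1,1,1); (1,1,2); (2,0,1); (2,0,2); (2,1,1); (2,1,2)}
[PSO] allowed = {(0,0,1); (0,0,2); (0,1,1); (0,1,2); (1,0,1); (1,0,2); (1,1,1); (1,1,2); (2,0,1); (2,0,2); (2,1,1); (2,1,2)}
target (0,0,1) ∈ {TSO,PSO}

SC:no TSO:yes PSO:yes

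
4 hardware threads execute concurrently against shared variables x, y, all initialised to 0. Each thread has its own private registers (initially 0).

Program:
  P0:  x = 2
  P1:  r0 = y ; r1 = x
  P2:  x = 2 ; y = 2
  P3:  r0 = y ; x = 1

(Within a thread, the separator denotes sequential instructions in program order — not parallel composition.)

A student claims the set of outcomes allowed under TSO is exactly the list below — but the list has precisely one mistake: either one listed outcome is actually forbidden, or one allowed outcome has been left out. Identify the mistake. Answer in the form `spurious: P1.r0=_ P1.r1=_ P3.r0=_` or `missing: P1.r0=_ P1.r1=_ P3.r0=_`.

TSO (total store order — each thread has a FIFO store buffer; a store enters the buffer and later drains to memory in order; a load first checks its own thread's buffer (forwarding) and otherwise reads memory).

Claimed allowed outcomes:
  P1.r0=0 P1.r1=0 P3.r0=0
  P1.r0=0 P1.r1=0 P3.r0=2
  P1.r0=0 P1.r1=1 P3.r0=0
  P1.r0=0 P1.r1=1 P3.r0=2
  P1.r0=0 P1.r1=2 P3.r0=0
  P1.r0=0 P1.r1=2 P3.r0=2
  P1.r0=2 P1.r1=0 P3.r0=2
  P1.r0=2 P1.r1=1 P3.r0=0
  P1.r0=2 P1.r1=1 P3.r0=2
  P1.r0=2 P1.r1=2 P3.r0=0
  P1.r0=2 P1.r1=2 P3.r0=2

spurious: P1.r0=2 P1.r1=0 P3.r0=2

outcome vector order: (P1.r0,P1.r1,P3.r0)
[TSO] allowed = {<0 0 0> <0 0 2> <0 1 0> <0 1 2> <0 2 0> <0 2 2> <2 1 0> <2 1 2> <2 2 0> <2 2 2>}
claimed∖TSO = {<2 0 2>}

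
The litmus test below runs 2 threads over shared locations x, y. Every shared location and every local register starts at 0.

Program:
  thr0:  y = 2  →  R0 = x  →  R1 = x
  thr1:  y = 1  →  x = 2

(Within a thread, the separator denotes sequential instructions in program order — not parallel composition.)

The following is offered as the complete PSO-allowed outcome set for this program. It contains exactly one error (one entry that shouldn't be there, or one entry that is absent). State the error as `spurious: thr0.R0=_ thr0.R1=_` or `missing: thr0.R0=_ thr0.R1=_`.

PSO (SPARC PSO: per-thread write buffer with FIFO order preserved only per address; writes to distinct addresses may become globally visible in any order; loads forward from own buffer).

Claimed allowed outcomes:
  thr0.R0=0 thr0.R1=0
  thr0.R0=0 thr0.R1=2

missing: thr0.R0=2 thr0.R1=2

outcome vector order: (thr0.R0,thr0.R1)
[PSO] allowed = {(0,0), (0,2), (2,2)}
PSO∖claimed = {(2,2)}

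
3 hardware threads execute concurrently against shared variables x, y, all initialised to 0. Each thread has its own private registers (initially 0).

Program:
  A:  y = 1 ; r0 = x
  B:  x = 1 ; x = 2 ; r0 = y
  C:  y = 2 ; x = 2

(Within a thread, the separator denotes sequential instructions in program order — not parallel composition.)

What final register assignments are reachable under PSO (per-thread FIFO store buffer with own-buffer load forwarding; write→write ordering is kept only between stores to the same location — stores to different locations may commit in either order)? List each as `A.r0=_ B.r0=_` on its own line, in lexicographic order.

A.r0=0 B.r0=0
A.r0=0 B.r0=1
A.r0=0 B.r0=2
A.r0=1 B.r0=0
A.r0=1 B.r0=1
A.r0=1 B.r0=2
A.r0=2 B.r0=0
A.r0=2 B.r0=1
A.r0=2 B.r0=2

outcome vector order: (A.r0,B.r0)
|PSO outcomes| = 9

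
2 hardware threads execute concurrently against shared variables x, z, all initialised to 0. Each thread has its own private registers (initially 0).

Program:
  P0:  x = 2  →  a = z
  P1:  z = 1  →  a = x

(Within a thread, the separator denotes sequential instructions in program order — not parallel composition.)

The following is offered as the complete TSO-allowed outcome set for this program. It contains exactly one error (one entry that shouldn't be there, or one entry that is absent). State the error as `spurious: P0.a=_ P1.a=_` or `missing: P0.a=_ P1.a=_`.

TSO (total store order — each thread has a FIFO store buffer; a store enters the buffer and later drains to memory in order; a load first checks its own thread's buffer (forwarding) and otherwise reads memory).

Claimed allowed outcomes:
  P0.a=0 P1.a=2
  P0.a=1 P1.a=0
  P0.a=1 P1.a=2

missing: P0.a=0 P1.a=0

outcome vector order: (P0.a,P1.a)
TSO: 4 outcomes — {(0,0) (0,2) (1,0) (1,2)}
TSO∖claimed = {(0,0)}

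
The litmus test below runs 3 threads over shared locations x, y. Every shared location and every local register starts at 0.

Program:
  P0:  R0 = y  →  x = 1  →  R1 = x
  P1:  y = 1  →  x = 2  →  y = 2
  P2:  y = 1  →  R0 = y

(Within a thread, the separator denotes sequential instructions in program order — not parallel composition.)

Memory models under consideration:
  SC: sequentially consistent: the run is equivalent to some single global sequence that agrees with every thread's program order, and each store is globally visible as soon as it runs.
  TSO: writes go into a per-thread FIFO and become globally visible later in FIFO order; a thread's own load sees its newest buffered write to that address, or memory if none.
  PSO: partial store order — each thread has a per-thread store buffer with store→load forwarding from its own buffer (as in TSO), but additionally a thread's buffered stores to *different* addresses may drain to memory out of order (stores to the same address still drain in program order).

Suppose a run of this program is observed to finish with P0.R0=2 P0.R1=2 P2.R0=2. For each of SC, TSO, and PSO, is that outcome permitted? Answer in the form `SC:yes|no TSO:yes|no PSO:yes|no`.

outcome vector order: (P0.R0,P0.R1,P2.R0)
[SC] allowed = {0/1/1 0/1/2 0/2/1 0/2/2 1/1/1 1/1/2 1/2/1 1/2/2 2/1/1 2/1/2}
[TSO] allowed = {0/1/1 0/1/2 0/2/1 0/2/2 1/1/1 1/1/2 1/2/1 1/2/2 2/1/1 2/1/2}
[PSO] allowed = {0/1/1 0/1/2 0/2/1 0/2/2 1/1/1 1/1/2 1/2/1 1/2/2 2/1/1 2/1/2 2/2/1 2/2/2}
target 2/2/2 ∈ {PSO}

SC:no TSO:no PSO:yes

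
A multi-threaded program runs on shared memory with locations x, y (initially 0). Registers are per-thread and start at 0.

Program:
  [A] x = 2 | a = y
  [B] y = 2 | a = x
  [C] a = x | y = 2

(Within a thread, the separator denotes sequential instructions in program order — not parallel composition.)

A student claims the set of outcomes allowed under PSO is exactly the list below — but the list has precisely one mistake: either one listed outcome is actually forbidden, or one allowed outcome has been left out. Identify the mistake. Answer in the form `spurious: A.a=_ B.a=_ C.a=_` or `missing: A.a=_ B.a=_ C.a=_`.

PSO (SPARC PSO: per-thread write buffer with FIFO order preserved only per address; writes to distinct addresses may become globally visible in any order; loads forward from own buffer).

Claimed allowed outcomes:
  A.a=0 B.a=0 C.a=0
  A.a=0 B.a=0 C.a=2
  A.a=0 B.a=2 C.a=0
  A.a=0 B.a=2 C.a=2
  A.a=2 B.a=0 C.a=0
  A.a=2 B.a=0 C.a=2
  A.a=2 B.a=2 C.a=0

outcome vector order: (A.a,B.a,C.a)
under PSO → 000; 002; 020; 022; 200; 202; 220; 222
PSO∖claimed = {222}

missing: A.a=2 B.a=2 C.a=2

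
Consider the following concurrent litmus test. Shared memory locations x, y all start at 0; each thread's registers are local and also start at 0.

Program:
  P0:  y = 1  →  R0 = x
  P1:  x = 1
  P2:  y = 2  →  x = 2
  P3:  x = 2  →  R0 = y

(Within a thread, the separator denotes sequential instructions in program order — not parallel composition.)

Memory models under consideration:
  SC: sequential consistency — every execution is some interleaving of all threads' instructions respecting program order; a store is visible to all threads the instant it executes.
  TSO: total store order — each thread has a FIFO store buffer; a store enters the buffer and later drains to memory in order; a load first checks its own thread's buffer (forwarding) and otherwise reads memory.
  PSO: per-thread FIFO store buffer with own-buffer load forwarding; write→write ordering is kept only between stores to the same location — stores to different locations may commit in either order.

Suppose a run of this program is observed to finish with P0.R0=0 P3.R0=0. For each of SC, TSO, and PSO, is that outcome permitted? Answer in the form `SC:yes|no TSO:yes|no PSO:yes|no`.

outcome vector order: (P0.R0,P3.R0)
SC (8): 01 02 10 11 12 20 21 22
TSO (9): 00 01 02 10 11 12 20 21 22
PSO (9): 00 01 02 10 11 12 20 21 22
target 00 ∈ {TSO,PSO}

SC:no TSO:yes PSO:yes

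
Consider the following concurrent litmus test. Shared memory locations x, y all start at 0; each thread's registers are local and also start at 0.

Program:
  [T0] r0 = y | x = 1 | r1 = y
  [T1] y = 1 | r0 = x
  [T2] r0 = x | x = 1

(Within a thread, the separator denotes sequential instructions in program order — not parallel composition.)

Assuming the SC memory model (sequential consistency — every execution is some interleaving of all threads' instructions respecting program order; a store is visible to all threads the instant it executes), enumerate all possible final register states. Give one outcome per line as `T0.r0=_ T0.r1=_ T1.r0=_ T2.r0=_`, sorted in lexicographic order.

T0.r0=0 T0.r1=0 T1.r0=1 T2.r0=0
T0.r0=0 T0.r1=0 T1.r0=1 T2.r0=1
T0.r0=0 T0.r1=1 T1.r0=0 T2.r0=0
T0.r0=0 T0.r1=1 T1.r0=0 T2.r0=1
T0.r0=0 T0.r1=1 T1.r0=1 T2.r0=0
T0.r0=0 T0.r1=1 T1.r0=1 T2.r0=1
T0.r0=1 T0.r1=1 T1.r0=0 T2.r0=0
T0.r0=1 T0.r1=1 T1.r0=0 T2.r0=1
T0.r0=1 T0.r1=1 T1.r0=1 T2.r0=0
T0.r0=1 T0.r1=1 T1.r0=1 T2.r0=1

outcome vector order: (T0.r0,T0.r1,T1.r0,T2.r0)
|SC outcomes| = 10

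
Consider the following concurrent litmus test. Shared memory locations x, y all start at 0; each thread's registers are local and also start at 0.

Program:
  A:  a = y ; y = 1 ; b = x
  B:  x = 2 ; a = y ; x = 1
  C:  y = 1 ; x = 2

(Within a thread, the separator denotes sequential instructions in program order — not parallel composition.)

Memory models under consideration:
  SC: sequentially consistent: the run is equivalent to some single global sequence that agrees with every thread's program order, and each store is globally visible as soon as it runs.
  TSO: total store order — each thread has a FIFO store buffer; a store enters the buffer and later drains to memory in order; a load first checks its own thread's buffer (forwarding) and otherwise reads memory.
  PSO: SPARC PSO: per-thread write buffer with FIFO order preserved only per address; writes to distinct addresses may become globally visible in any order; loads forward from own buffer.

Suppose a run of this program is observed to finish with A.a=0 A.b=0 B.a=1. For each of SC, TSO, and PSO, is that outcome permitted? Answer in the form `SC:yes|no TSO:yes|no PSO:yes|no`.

SC:yes TSO:yes PSO:yes

outcome vector order: (A.a,A.b,B.a)
SC: 10 outcomes — {0/0/1; 0/1/0; 0/1/1; 0/2/0; 0/2/1; 1/0/1; 1/1/0; 1/1/1; 1/2/0; 1/2/1}
TSO: 12 outcomes — {0/0/0; 0/0/1; 0/1/0; 0/1/1; 0/2/0; 0/2/1; 1/0/0; 1/0/1; 1/1/0; 1/1/1; 1/2/0; 1/2/1}
PSO: 12 outcomes — {0/0/0; 0/0/1; 0/1/0; 0/1/1; 0/2/0; 0/2/1; 1/0/0; 1/0/1; 1/1/0; 1/1/1; 1/2/0; 1/2/1}
target 0/0/1 ∈ {SC,TSO,PSO}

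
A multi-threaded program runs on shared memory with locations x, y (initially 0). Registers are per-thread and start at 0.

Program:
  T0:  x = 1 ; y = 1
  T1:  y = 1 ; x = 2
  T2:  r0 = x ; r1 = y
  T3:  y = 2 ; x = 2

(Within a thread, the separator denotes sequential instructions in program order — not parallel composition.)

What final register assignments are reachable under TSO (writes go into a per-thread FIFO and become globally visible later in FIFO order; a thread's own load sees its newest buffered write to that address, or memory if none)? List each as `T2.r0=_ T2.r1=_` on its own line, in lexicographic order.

T2.r0=0 T2.r1=0
T2.r0=0 T2.r1=1
T2.r0=0 T2.r1=2
T2.r0=1 T2.r1=0
T2.r0=1 T2.r1=1
T2.r0=1 T2.r1=2
T2.r0=2 T2.r1=1
T2.r0=2 T2.r1=2

outcome vector order: (T2.r0,T2.r1)
|TSO outcomes| = 8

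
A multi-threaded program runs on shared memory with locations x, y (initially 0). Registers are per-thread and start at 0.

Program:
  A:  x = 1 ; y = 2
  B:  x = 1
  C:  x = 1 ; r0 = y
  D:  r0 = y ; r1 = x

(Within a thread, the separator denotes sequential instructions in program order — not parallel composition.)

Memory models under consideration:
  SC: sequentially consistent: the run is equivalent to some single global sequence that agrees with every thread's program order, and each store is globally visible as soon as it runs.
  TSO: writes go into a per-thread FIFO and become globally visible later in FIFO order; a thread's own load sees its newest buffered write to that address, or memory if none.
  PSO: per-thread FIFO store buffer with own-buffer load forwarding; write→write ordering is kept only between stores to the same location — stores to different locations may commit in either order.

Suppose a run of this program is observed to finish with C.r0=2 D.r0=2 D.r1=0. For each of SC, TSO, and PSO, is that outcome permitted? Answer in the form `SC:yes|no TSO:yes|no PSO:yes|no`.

outcome vector order: (C.r0,D.r0,D.r1)
[SC] allowed = {<0 0 0> <0 0 1> <0 2 1> <2 0 0> <2 0 1> <2 2 1>}
[TSO] allowed = {<0 0 0> <0 0 1> <0 2 1> <2 0 0> <2 0 1> <2 2 1>}
[PSO] allowed = {<0 0 0> <0 0 1> <0 2 0> <0 2 1> <2 0 0> <2 0 1> <2 2 0> <2 2 1>}
target <2 2 0> ∈ {PSO}

SC:no TSO:no PSO:yes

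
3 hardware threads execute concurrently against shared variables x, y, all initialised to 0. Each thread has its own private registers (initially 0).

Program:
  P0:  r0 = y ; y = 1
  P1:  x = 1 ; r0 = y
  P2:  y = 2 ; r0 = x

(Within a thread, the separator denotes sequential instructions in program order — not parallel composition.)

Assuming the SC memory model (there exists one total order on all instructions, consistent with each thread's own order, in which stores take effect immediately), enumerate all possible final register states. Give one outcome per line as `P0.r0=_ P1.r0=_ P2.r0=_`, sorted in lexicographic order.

P0.r0=0 P1.r0=0 P2.r0=1
P0.r0=0 P1.r0=1 P2.r0=0
P0.r0=0 P1.r0=1 P2.r0=1
P0.r0=0 P1.r0=2 P2.r0=0
P0.r0=0 P1.r0=2 P2.r0=1
P0.r0=2 P1.r0=0 P2.r0=1
P0.r0=2 P1.r0=1 P2.r0=0
P0.r0=2 P1.r0=1 P2.r0=1
P0.r0=2 P1.r0=2 P2.r0=0
P0.r0=2 P1.r0=2 P2.r0=1

outcome vector order: (P0.r0,P1.r0,P2.r0)
|SC outcomes| = 10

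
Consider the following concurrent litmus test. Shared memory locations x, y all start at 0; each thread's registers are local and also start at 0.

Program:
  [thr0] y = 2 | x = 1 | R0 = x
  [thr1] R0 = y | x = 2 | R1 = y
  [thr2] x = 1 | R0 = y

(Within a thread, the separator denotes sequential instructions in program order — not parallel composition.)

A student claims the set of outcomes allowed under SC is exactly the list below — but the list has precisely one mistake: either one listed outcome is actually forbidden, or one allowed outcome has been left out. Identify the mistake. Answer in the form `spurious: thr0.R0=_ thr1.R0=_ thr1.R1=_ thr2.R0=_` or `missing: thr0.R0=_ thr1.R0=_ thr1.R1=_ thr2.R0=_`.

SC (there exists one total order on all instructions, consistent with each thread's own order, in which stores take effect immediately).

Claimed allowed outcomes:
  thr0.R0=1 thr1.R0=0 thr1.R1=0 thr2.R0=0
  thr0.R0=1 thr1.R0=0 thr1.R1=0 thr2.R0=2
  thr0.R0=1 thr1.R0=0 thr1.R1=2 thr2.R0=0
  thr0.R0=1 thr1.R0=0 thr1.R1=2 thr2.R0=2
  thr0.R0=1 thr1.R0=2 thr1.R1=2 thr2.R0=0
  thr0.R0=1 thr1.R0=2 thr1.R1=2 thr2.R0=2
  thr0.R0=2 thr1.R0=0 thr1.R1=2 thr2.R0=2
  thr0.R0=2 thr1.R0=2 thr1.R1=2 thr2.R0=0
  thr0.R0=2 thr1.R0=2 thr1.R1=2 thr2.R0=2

outcome vector order: (thr0.R0,thr1.R0,thr1.R1,thr2.R0)
SC: 10 outcomes — {1/0/0/0; 1/0/0/2; 1/0/2/0; 1/0/2/2; 1/2/2/0; 1/2/2/2; 2/0/2/0; 2/0/2/2; 2/2/2/0; 2/2/2/2}
SC∖claimed = {2/0/2/0}

missing: thr0.R0=2 thr1.R0=0 thr1.R1=2 thr2.R0=0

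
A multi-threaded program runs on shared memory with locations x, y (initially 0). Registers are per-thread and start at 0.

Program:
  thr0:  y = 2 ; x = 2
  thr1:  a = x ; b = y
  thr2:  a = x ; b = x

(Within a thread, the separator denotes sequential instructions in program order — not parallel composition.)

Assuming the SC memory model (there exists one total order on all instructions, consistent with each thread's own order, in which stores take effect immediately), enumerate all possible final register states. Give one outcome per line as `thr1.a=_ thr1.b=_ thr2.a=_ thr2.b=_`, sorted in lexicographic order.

outcome vector order: (thr1.a,thr1.b,thr2.a,thr2.b)
|SC outcomes| = 9

thr1.a=0 thr1.b=0 thr2.a=0 thr2.b=0
thr1.a=0 thr1.b=0 thr2.a=0 thr2.b=2
thr1.a=0 thr1.b=0 thr2.a=2 thr2.b=2
thr1.a=0 thr1.b=2 thr2.a=0 thr2.b=0
thr1.a=0 thr1.b=2 thr2.a=0 thr2.b=2
thr1.a=0 thr1.b=2 thr2.a=2 thr2.b=2
thr1.a=2 thr1.b=2 thr2.a=0 thr2.b=0
thr1.a=2 thr1.b=2 thr2.a=0 thr2.b=2
thr1.a=2 thr1.b=2 thr2.a=2 thr2.b=2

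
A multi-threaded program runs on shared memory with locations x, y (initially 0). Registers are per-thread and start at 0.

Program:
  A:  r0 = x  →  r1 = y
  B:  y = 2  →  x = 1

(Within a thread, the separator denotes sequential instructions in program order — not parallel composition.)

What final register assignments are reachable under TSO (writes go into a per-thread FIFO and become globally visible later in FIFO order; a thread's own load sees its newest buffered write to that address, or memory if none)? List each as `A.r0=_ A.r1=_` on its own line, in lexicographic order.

A.r0=0 A.r1=0
A.r0=0 A.r1=2
A.r0=1 A.r1=2

outcome vector order: (A.r0,A.r1)
|TSO outcomes| = 3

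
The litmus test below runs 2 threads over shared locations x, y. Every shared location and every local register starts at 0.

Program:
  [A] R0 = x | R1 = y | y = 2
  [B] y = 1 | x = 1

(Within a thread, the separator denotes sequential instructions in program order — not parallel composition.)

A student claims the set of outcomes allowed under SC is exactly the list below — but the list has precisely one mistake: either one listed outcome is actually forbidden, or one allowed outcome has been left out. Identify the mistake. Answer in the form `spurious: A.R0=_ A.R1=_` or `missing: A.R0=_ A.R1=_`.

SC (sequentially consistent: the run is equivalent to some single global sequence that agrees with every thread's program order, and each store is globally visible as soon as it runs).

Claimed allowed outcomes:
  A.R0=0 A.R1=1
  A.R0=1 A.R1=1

missing: A.R0=0 A.R1=0

outcome vector order: (A.R0,A.R1)
SC (3): <0 0>; <0 1>; <1 1>
SC∖claimed = {<0 0>}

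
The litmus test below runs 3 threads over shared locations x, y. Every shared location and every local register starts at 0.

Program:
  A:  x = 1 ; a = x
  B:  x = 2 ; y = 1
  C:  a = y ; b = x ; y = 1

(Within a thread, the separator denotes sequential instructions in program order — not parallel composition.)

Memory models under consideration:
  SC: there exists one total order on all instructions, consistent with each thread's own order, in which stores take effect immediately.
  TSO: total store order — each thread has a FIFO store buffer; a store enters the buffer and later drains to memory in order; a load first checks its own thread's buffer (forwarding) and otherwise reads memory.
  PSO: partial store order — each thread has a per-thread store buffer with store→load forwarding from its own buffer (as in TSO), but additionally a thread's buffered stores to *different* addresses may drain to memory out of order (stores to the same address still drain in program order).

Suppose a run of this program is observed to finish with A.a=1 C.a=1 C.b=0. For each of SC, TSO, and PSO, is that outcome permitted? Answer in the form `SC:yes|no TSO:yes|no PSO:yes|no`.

SC:no TSO:no PSO:yes

outcome vector order: (A.a,C.a,C.b)
under SC → <1 0 0>, <1 0 1>, <1 0 2>, <1 1 1>, <1 1 2>, <2 0 0>, <2 0 1>, <2 0 2>, <2 1 2>
under TSO → <1 0 0>, <1 0 1>, <1 0 2>, <1 1 1>, <1 1 2>, <2 0 0>, <2 0 1>, <2 0 2>, <2 1 2>
under PSO → <1 0 0>, <1 0 1>, <1 0 2>, <1 1 0>, <1 1 1>, <1 1 2>, <2 0 0>, <2 0 1>, <2 0 2>, <2 1 0>, <2 1 1>, <2 1 2>
target <1 1 0> ∈ {PSO}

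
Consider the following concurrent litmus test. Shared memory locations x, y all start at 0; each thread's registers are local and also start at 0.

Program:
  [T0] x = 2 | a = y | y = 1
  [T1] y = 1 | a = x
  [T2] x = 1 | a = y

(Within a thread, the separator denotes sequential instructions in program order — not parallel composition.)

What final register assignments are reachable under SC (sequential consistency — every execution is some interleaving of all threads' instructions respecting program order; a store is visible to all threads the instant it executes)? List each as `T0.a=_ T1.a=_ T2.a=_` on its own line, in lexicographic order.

outcome vector order: (T0.a,T1.a,T2.a)
|SC outcomes| = 9

T0.a=0 T1.a=1 T2.a=0
T0.a=0 T1.a=1 T2.a=1
T0.a=0 T1.a=2 T2.a=0
T0.a=0 T1.a=2 T2.a=1
T0.a=1 T1.a=0 T2.a=1
T0.a=1 T1.a=1 T2.a=0
T0.a=1 T1.a=1 T2.a=1
T0.a=1 T1.a=2 T2.a=0
T0.a=1 T1.a=2 T2.a=1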